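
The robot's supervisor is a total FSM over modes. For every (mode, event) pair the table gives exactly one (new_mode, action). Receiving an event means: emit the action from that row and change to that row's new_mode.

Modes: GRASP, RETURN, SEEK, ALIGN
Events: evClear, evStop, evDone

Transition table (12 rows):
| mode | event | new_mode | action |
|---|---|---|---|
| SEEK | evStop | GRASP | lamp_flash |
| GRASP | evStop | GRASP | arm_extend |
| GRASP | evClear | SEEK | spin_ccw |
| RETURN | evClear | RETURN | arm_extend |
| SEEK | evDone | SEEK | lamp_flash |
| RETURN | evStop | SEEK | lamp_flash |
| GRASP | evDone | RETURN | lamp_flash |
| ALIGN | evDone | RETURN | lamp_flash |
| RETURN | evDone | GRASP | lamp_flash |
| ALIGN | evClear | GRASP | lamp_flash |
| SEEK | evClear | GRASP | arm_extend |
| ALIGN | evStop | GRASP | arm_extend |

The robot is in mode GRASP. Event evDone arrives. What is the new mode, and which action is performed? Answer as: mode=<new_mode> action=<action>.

mode=RETURN action=lamp_flash

current mode = GRASP; filter table to that mode:
  (GRASP, evStop) → (GRASP, arm_extend)
  (GRASP, evClear) → (SEEK, spin_ccw)
  (GRASP, evDone) → (RETURN, lamp_flash)  ← event matches
event = evDone selects (RETURN, lamp_flash)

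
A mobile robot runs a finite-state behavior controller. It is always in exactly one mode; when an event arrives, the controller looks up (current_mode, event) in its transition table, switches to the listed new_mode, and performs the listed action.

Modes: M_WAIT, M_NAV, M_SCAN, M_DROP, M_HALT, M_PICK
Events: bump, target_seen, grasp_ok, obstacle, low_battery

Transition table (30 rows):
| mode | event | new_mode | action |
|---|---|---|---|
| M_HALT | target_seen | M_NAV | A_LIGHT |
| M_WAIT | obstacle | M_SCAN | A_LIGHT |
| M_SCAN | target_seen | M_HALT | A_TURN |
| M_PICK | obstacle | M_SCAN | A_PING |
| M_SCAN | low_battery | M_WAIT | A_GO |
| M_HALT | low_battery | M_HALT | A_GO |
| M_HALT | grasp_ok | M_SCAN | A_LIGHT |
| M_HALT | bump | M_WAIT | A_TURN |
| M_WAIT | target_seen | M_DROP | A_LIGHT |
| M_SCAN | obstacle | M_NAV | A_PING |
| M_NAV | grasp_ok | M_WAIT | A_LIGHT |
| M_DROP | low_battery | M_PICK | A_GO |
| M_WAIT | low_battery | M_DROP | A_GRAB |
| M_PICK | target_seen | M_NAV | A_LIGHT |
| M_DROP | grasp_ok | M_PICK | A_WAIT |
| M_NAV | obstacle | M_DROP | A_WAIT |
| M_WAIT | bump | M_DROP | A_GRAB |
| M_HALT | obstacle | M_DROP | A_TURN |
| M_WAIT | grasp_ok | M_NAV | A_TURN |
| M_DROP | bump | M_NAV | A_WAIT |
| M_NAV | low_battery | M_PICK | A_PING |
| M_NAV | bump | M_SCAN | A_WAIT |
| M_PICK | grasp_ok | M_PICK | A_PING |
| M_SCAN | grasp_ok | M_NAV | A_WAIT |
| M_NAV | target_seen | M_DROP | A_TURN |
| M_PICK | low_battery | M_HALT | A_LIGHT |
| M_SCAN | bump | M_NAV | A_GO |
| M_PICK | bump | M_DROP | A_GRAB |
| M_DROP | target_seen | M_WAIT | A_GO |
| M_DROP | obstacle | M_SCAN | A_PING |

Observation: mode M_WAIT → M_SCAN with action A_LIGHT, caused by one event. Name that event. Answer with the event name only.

obstacle

try bump: (M_WAIT, bump) → (M_DROP, A_GRAB)
try target_seen: (M_WAIT, target_seen) → (M_DROP, A_LIGHT)
try grasp_ok: (M_WAIT, grasp_ok) → (M_NAV, A_TURN)
try obstacle: (M_WAIT, obstacle) → (M_SCAN, A_LIGHT)  ← matches
try low_battery: (M_WAIT, low_battery) → (M_DROP, A_GRAB)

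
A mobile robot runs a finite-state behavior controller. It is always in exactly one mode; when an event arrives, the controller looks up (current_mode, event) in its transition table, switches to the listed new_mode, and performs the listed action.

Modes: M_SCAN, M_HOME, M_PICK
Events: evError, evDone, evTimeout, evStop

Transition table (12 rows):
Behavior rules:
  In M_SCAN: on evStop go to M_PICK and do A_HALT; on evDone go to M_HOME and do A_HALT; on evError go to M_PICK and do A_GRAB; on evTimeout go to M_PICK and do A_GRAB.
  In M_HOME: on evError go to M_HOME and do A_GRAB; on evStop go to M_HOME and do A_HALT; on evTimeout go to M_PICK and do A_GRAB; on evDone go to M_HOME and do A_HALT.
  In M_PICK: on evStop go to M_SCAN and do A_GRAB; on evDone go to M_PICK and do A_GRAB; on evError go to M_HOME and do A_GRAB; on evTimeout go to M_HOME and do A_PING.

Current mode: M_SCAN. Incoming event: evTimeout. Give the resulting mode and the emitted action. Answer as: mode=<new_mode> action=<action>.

current mode = M_SCAN; filter table to that mode:
  (M_SCAN, evStop) → (M_PICK, A_HALT)
  (M_SCAN, evDone) → (M_HOME, A_HALT)
  (M_SCAN, evError) → (M_PICK, A_GRAB)
  (M_SCAN, evTimeout) → (M_PICK, A_GRAB)  ← event matches
event = evTimeout selects (M_PICK, A_GRAB)

mode=M_PICK action=A_GRAB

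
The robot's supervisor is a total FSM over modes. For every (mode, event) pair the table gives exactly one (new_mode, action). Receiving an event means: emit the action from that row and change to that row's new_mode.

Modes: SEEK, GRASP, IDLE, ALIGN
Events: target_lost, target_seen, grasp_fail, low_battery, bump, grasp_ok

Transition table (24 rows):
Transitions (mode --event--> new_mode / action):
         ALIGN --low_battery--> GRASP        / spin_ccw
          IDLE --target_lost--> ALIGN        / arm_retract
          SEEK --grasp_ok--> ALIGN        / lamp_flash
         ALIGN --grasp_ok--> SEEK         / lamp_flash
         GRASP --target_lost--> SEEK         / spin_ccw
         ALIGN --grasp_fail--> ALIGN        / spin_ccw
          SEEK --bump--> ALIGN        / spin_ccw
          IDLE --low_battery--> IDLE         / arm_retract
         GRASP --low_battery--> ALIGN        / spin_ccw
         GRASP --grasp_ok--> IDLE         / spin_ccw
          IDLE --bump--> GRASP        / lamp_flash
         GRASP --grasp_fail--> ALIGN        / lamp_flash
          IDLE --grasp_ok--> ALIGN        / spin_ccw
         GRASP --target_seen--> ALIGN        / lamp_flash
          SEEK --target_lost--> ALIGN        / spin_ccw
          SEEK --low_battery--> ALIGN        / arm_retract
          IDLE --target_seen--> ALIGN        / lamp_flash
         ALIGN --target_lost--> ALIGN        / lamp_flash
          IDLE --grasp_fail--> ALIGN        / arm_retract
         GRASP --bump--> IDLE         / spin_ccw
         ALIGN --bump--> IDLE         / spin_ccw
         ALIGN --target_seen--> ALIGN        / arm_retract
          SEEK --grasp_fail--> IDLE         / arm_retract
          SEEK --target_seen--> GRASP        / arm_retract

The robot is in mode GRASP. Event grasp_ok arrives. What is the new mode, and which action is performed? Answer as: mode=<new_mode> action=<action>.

mode=IDLE action=spin_ccw

current mode = GRASP; filter table to that mode:
  (GRASP, target_lost) → (SEEK, spin_ccw)
  (GRASP, low_battery) → (ALIGN, spin_ccw)
  (GRASP, grasp_ok) → (IDLE, spin_ccw)  ← event matches
  (GRASP, grasp_fail) → (ALIGN, lamp_flash)
  (GRASP, target_seen) → (ALIGN, lamp_flash)
  (GRASP, bump) → (IDLE, spin_ccw)
event = grasp_ok selects (IDLE, spin_ccw)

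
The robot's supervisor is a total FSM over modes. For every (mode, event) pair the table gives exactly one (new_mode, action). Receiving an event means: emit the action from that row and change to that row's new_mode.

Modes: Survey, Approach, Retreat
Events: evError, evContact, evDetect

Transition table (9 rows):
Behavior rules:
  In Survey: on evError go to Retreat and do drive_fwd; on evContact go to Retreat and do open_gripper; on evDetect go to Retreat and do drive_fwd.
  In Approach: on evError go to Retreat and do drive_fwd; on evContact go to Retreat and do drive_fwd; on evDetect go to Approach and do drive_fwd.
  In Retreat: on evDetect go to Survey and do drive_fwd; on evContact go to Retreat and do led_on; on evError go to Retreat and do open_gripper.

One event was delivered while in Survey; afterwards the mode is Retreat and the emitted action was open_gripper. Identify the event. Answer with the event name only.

evContact

try evError: (Survey, evError) → (Retreat, drive_fwd)
try evContact: (Survey, evContact) → (Retreat, open_gripper)  ← matches
try evDetect: (Survey, evDetect) → (Retreat, drive_fwd)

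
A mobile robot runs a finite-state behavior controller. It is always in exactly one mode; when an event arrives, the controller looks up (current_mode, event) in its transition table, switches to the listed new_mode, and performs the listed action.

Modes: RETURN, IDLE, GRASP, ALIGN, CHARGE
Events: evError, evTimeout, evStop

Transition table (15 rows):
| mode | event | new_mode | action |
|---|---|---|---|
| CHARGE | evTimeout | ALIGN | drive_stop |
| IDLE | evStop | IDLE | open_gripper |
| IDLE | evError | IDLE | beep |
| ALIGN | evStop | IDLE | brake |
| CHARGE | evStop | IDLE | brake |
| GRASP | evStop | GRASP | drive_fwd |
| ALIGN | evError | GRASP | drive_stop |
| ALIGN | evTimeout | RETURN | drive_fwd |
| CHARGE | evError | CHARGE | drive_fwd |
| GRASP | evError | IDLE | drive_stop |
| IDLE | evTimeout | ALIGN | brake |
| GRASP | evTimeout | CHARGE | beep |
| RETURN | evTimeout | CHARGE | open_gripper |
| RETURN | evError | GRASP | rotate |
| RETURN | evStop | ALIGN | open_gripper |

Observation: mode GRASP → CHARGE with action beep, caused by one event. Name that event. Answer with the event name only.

evTimeout

try evError: (GRASP, evError) → (IDLE, drive_stop)
try evTimeout: (GRASP, evTimeout) → (CHARGE, beep)  ← matches
try evStop: (GRASP, evStop) → (GRASP, drive_fwd)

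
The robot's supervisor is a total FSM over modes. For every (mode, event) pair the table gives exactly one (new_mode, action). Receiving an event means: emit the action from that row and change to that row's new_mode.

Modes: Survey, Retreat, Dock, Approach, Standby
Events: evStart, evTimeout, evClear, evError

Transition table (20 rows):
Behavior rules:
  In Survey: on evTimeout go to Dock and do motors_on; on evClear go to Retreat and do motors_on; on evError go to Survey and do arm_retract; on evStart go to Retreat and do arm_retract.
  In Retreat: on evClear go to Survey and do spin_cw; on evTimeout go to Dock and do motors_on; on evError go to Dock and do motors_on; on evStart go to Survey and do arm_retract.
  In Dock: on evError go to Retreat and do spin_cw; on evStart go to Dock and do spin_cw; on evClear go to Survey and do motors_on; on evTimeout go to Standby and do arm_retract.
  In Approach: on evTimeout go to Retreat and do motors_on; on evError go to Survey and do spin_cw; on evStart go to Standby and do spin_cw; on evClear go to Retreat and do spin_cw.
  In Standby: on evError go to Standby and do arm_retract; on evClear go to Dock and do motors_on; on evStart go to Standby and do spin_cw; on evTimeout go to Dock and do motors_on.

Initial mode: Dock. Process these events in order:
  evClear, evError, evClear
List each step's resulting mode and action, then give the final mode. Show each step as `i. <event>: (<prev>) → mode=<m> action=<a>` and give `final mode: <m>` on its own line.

final mode: Retreat

1. evClear: (Dock) → mode=Survey action=motors_on
2. evError: (Survey) → mode=Survey action=arm_retract
3. evClear: (Survey) → mode=Retreat action=motors_on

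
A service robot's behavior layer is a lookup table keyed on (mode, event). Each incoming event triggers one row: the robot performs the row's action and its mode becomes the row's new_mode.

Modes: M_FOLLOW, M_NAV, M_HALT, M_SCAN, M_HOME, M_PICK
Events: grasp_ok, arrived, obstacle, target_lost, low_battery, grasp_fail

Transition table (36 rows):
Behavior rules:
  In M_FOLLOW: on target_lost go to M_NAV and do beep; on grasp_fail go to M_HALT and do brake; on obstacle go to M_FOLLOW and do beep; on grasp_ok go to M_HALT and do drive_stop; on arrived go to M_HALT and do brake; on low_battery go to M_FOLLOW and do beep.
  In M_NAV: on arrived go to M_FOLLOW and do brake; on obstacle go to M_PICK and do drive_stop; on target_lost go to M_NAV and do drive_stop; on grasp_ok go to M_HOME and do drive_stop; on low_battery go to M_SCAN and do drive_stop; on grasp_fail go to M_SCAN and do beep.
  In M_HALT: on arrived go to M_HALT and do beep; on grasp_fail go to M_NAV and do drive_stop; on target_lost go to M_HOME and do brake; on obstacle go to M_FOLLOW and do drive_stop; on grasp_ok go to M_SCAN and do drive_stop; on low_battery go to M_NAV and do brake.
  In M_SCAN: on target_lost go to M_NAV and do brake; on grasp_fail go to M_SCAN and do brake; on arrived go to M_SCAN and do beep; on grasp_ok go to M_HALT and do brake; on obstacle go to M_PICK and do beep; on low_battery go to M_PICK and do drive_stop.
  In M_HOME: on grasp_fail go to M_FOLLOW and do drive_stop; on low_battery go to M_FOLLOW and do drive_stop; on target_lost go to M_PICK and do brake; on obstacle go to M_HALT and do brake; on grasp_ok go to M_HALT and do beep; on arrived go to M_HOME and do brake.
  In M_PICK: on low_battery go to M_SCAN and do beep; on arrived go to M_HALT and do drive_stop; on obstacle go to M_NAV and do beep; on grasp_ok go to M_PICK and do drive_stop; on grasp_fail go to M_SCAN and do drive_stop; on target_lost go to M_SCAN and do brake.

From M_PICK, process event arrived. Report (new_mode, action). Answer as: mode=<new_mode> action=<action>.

current mode = M_PICK; filter table to that mode:
  (M_PICK, low_battery) → (M_SCAN, beep)
  (M_PICK, arrived) → (M_HALT, drive_stop)  ← event matches
  (M_PICK, obstacle) → (M_NAV, beep)
  (M_PICK, grasp_ok) → (M_PICK, drive_stop)
  (M_PICK, grasp_fail) → (M_SCAN, drive_stop)
  (M_PICK, target_lost) → (M_SCAN, brake)
event = arrived selects (M_HALT, drive_stop)

mode=M_HALT action=drive_stop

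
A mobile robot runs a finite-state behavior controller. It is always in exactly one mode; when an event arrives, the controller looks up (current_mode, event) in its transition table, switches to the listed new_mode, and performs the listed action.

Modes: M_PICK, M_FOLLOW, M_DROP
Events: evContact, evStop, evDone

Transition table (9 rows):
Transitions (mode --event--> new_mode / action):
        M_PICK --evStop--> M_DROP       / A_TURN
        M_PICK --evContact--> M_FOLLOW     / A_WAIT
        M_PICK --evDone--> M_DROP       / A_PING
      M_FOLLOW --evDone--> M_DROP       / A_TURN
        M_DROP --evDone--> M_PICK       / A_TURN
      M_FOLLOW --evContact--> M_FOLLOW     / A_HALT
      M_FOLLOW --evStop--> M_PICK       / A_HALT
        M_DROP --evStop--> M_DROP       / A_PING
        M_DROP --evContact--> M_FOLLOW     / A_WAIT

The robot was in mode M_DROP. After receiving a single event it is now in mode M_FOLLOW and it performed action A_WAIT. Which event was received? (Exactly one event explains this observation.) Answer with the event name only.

evContact

try evContact: (M_DROP, evContact) → (M_FOLLOW, A_WAIT)  ← matches
try evStop: (M_DROP, evStop) → (M_DROP, A_PING)
try evDone: (M_DROP, evDone) → (M_PICK, A_TURN)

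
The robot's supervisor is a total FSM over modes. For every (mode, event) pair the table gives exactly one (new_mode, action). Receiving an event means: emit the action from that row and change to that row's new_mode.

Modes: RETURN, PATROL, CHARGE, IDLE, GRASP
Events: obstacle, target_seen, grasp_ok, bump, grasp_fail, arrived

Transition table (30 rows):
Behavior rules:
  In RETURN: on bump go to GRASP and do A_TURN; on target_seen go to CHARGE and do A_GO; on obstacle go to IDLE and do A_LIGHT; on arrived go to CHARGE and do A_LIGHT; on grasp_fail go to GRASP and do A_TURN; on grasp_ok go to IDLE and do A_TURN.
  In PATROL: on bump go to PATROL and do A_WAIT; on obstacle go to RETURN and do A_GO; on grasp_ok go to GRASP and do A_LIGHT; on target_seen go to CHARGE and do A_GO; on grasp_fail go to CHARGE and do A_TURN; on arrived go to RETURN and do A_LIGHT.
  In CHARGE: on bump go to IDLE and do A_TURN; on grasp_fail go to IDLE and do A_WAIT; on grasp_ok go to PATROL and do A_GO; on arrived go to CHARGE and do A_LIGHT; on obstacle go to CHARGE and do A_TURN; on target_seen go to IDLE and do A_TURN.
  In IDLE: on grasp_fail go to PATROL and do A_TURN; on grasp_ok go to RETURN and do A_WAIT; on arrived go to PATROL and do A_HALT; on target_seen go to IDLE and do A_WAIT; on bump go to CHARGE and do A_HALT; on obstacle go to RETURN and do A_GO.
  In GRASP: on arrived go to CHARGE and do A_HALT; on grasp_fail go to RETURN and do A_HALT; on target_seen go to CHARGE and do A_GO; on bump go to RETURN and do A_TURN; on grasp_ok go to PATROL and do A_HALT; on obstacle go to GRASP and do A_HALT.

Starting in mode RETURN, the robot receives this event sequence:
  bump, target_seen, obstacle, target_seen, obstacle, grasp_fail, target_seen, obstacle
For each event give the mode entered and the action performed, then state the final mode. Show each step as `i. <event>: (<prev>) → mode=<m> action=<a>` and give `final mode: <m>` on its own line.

final mode: CHARGE

1. bump: (RETURN) → mode=GRASP action=A_TURN
2. target_seen: (GRASP) → mode=CHARGE action=A_GO
3. obstacle: (CHARGE) → mode=CHARGE action=A_TURN
4. target_seen: (CHARGE) → mode=IDLE action=A_TURN
5. obstacle: (IDLE) → mode=RETURN action=A_GO
6. grasp_fail: (RETURN) → mode=GRASP action=A_TURN
7. target_seen: (GRASP) → mode=CHARGE action=A_GO
8. obstacle: (CHARGE) → mode=CHARGE action=A_TURN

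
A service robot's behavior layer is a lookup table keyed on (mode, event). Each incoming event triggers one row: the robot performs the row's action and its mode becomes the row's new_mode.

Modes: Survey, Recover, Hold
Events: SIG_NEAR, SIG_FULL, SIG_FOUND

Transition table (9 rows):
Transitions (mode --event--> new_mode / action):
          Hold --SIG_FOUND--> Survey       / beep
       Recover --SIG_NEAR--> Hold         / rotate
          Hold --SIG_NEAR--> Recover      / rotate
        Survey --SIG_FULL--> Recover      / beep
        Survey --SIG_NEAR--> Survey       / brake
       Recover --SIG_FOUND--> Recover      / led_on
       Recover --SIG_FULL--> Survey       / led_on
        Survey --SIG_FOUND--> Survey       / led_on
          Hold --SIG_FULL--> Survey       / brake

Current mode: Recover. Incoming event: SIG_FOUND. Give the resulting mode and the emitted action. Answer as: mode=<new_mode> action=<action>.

mode=Recover action=led_on

current mode = Recover; filter table to that mode:
  (Recover, SIG_NEAR) → (Hold, rotate)
  (Recover, SIG_FOUND) → (Recover, led_on)  ← event matches
  (Recover, SIG_FULL) → (Survey, led_on)
event = SIG_FOUND selects (Recover, led_on)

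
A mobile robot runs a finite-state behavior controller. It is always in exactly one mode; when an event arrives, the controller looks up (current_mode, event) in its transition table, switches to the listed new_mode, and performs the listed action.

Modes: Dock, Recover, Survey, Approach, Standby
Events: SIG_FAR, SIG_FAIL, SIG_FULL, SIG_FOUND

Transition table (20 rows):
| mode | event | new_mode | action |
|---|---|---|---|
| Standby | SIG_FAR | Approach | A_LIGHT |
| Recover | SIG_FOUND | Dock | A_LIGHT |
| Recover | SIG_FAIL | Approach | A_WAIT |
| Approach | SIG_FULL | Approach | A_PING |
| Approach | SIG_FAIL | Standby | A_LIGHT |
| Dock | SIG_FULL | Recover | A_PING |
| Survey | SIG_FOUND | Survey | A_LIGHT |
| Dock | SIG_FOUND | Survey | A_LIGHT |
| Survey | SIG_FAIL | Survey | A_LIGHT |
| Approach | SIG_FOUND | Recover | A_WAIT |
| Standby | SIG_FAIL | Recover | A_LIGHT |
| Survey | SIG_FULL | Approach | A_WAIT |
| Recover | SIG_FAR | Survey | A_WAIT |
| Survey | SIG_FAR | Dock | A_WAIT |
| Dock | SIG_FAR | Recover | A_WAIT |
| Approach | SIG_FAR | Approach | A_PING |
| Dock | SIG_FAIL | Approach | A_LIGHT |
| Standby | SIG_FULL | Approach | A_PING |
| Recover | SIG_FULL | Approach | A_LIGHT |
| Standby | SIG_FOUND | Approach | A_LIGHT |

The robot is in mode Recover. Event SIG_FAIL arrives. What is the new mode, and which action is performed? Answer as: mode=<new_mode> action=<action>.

current mode = Recover; filter table to that mode:
  (Recover, SIG_FOUND) → (Dock, A_LIGHT)
  (Recover, SIG_FAIL) → (Approach, A_WAIT)  ← event matches
  (Recover, SIG_FAR) → (Survey, A_WAIT)
  (Recover, SIG_FULL) → (Approach, A_LIGHT)
event = SIG_FAIL selects (Approach, A_WAIT)

mode=Approach action=A_WAIT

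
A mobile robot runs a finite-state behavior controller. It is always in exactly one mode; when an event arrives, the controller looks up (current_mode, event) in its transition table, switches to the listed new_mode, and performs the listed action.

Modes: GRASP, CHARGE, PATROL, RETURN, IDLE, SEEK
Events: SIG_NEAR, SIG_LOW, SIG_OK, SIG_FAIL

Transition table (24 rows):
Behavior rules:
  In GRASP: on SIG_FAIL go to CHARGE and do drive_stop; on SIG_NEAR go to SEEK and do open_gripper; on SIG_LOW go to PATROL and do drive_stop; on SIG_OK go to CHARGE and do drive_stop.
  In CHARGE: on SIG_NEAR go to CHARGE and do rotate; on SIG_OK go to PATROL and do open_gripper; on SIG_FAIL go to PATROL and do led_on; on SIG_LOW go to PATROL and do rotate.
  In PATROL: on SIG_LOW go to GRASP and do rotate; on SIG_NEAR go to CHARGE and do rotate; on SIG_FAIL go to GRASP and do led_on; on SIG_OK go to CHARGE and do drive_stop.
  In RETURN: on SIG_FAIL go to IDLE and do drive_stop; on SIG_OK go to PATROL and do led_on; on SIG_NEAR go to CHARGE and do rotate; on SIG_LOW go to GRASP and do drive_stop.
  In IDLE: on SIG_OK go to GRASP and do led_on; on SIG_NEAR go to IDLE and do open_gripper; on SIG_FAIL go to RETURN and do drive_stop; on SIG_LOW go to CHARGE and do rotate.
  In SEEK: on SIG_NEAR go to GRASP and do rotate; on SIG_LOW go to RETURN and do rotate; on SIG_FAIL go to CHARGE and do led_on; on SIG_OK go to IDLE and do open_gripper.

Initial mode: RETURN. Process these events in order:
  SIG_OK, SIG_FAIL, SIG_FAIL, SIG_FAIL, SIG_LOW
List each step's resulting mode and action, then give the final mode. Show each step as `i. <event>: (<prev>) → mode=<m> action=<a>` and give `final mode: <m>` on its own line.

1. SIG_OK: (RETURN) → mode=PATROL action=led_on
2. SIG_FAIL: (PATROL) → mode=GRASP action=led_on
3. SIG_FAIL: (GRASP) → mode=CHARGE action=drive_stop
4. SIG_FAIL: (CHARGE) → mode=PATROL action=led_on
5. SIG_LOW: (PATROL) → mode=GRASP action=rotate

final mode: GRASP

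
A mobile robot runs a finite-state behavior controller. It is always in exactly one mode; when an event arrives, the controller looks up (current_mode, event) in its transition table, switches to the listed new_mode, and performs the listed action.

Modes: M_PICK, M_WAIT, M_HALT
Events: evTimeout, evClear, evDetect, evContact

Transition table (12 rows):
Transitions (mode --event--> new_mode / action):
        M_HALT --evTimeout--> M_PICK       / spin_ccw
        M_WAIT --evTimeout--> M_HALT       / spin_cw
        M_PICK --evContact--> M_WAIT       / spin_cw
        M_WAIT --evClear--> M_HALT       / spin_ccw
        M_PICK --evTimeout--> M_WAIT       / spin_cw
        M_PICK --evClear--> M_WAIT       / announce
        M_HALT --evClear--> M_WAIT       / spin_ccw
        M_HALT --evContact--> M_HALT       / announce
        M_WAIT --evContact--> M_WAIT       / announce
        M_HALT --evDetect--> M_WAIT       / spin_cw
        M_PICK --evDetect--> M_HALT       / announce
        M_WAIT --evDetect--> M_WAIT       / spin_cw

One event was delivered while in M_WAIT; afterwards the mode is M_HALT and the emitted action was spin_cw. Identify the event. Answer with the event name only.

try evTimeout: (M_WAIT, evTimeout) → (M_HALT, spin_cw)  ← matches
try evClear: (M_WAIT, evClear) → (M_HALT, spin_ccw)
try evDetect: (M_WAIT, evDetect) → (M_WAIT, spin_cw)
try evContact: (M_WAIT, evContact) → (M_WAIT, announce)

evTimeout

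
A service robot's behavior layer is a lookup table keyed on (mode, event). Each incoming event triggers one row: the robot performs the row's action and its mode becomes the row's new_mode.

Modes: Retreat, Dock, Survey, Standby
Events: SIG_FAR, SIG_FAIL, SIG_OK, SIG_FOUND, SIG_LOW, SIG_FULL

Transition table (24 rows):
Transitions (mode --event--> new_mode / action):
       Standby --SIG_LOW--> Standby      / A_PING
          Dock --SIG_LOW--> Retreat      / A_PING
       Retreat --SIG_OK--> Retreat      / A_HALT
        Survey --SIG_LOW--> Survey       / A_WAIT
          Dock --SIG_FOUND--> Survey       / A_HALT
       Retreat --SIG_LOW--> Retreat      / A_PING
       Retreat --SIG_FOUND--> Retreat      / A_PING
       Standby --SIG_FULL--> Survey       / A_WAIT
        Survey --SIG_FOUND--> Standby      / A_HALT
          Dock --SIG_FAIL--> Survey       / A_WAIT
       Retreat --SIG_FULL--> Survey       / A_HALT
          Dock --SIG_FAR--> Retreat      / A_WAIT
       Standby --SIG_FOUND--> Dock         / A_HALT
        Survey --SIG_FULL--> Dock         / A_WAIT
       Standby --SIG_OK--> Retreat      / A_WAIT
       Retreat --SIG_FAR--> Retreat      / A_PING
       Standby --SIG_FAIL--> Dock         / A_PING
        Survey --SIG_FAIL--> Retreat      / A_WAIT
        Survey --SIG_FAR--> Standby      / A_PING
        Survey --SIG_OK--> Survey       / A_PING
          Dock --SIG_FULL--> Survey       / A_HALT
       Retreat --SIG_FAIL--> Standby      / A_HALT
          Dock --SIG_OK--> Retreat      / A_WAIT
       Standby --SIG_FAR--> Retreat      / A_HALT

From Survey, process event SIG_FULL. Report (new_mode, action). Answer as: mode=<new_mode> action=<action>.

mode=Dock action=A_WAIT

current mode = Survey; filter table to that mode:
  (Survey, SIG_LOW) → (Survey, A_WAIT)
  (Survey, SIG_FOUND) → (Standby, A_HALT)
  (Survey, SIG_FULL) → (Dock, A_WAIT)  ← event matches
  (Survey, SIG_FAIL) → (Retreat, A_WAIT)
  (Survey, SIG_FAR) → (Standby, A_PING)
  (Survey, SIG_OK) → (Survey, A_PING)
event = SIG_FULL selects (Dock, A_WAIT)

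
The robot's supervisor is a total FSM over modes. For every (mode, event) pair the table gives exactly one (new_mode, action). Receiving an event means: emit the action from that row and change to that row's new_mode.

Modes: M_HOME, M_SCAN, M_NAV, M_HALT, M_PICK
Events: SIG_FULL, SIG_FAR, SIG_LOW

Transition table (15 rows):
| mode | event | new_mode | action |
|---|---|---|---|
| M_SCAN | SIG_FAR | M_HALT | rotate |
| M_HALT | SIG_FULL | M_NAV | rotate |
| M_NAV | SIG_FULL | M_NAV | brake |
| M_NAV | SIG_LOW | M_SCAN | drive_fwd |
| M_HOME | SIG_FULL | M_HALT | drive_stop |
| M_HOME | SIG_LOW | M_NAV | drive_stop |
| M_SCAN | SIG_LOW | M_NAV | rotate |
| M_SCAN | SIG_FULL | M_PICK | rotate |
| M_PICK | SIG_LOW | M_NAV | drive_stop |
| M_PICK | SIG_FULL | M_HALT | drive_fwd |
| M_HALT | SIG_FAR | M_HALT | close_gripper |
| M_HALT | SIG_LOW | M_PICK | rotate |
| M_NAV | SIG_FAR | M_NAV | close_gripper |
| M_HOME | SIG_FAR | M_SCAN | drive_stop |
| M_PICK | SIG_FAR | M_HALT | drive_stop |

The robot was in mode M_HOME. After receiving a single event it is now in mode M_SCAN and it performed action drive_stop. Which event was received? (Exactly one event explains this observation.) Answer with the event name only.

SIG_FAR

try SIG_FULL: (M_HOME, SIG_FULL) → (M_HALT, drive_stop)
try SIG_FAR: (M_HOME, SIG_FAR) → (M_SCAN, drive_stop)  ← matches
try SIG_LOW: (M_HOME, SIG_LOW) → (M_NAV, drive_stop)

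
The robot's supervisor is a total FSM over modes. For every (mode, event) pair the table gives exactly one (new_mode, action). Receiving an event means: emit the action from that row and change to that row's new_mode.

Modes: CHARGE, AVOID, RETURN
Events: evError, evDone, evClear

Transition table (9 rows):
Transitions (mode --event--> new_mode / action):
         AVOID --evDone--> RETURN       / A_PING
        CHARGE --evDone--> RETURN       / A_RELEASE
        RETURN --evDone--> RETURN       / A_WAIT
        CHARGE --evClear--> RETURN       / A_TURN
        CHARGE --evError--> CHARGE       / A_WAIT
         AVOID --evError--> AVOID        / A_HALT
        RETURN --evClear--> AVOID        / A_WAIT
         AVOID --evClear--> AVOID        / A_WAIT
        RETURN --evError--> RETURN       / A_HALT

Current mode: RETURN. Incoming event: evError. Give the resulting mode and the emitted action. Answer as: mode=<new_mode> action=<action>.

mode=RETURN action=A_HALT

current mode = RETURN; filter table to that mode:
  (RETURN, evDone) → (RETURN, A_WAIT)
  (RETURN, evClear) → (AVOID, A_WAIT)
  (RETURN, evError) → (RETURN, A_HALT)  ← event matches
event = evError selects (RETURN, A_HALT)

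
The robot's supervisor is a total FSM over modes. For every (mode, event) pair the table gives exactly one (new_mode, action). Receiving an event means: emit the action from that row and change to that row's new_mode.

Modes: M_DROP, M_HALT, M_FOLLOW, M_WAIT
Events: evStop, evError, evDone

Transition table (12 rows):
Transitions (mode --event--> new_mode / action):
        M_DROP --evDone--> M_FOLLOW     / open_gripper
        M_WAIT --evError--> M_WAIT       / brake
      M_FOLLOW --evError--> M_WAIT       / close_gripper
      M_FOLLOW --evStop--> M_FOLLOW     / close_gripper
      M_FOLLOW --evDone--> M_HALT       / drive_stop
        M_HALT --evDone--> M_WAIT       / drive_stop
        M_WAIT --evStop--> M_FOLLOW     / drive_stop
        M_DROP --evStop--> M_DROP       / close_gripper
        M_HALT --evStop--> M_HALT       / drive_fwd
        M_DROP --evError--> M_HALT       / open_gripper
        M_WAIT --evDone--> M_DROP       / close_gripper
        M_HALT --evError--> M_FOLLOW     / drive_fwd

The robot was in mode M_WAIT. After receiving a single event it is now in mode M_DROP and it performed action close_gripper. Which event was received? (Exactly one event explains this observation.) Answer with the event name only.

evDone

try evStop: (M_WAIT, evStop) → (M_FOLLOW, drive_stop)
try evError: (M_WAIT, evError) → (M_WAIT, brake)
try evDone: (M_WAIT, evDone) → (M_DROP, close_gripper)  ← matches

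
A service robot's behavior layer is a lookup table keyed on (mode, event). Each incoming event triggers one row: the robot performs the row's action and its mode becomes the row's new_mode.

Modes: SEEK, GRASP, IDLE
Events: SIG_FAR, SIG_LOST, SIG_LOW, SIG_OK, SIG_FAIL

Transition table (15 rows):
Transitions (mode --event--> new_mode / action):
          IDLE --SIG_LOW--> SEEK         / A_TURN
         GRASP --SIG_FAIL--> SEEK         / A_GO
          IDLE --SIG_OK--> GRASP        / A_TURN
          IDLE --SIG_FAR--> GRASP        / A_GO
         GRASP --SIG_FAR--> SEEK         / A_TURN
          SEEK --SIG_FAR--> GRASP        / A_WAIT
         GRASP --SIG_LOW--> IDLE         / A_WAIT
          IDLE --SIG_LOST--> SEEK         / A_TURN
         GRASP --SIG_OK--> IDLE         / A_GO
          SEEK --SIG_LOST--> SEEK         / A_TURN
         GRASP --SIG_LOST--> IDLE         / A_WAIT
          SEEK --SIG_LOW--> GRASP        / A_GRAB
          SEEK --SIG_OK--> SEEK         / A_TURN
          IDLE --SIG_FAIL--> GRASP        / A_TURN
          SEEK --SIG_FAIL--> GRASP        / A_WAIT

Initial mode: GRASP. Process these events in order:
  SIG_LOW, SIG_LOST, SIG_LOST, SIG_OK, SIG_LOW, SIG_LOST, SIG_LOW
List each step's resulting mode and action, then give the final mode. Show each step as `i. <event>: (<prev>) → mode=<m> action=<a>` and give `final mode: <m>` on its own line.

1. SIG_LOW: (GRASP) → mode=IDLE action=A_WAIT
2. SIG_LOST: (IDLE) → mode=SEEK action=A_TURN
3. SIG_LOST: (SEEK) → mode=SEEK action=A_TURN
4. SIG_OK: (SEEK) → mode=SEEK action=A_TURN
5. SIG_LOW: (SEEK) → mode=GRASP action=A_GRAB
6. SIG_LOST: (GRASP) → mode=IDLE action=A_WAIT
7. SIG_LOW: (IDLE) → mode=SEEK action=A_TURN

final mode: SEEK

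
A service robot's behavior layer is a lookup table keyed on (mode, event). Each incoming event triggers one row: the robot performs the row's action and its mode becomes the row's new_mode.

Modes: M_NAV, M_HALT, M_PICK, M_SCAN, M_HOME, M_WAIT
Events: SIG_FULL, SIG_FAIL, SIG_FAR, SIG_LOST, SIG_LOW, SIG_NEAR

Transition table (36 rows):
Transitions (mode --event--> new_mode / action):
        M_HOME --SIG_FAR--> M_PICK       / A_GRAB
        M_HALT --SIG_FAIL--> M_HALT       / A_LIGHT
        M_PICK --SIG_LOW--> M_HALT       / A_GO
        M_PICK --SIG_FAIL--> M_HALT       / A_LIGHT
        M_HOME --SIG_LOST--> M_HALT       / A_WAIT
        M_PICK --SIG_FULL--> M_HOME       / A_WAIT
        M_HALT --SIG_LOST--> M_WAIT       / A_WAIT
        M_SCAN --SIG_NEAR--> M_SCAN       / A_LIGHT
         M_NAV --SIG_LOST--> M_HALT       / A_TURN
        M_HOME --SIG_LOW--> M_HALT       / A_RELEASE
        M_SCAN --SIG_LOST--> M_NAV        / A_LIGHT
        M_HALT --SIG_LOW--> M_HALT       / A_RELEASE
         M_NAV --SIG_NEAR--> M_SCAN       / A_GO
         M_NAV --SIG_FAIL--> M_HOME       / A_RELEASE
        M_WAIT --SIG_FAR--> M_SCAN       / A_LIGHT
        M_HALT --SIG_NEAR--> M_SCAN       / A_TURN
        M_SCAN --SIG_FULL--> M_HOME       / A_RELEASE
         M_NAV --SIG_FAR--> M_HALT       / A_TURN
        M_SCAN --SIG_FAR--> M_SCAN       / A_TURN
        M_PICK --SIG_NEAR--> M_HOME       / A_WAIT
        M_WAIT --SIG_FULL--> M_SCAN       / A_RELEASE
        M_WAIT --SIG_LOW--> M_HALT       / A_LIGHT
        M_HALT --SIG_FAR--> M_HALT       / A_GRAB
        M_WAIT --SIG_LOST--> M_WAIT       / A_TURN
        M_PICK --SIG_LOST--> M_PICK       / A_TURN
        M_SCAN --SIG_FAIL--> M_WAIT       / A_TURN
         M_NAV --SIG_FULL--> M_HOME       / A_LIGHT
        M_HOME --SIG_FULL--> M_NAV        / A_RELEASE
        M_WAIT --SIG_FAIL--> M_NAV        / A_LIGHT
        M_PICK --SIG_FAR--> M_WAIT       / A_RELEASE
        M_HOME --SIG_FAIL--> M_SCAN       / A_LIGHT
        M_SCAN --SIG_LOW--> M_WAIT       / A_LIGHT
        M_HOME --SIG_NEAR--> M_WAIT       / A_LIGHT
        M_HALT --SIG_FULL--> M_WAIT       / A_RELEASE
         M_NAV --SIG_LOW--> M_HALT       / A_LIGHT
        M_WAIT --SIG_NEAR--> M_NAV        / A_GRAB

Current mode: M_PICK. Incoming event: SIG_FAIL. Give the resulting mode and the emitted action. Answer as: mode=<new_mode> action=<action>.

current mode = M_PICK; filter table to that mode:
  (M_PICK, SIG_LOW) → (M_HALT, A_GO)
  (M_PICK, SIG_FAIL) → (M_HALT, A_LIGHT)  ← event matches
  (M_PICK, SIG_FULL) → (M_HOME, A_WAIT)
  (M_PICK, SIG_NEAR) → (M_HOME, A_WAIT)
  (M_PICK, SIG_LOST) → (M_PICK, A_TURN)
  (M_PICK, SIG_FAR) → (M_WAIT, A_RELEASE)
event = SIG_FAIL selects (M_HALT, A_LIGHT)

mode=M_HALT action=A_LIGHT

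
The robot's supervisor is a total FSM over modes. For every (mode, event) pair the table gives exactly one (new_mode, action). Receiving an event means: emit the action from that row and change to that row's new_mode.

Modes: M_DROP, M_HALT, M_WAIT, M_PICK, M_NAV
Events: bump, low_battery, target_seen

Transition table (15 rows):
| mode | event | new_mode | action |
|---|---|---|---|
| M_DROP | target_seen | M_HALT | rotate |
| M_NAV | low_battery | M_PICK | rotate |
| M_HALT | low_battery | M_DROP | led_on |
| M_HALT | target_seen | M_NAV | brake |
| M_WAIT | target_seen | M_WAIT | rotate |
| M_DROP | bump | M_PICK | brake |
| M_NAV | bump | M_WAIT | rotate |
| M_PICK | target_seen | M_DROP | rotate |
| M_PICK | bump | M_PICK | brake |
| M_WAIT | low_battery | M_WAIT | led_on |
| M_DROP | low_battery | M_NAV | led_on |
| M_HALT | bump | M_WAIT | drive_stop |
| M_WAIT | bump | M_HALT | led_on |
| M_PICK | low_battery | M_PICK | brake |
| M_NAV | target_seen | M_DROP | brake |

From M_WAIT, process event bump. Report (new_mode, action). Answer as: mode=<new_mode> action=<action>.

current mode = M_WAIT; filter table to that mode:
  (M_WAIT, target_seen) → (M_WAIT, rotate)
  (M_WAIT, low_battery) → (M_WAIT, led_on)
  (M_WAIT, bump) → (M_HALT, led_on)  ← event matches
event = bump selects (M_HALT, led_on)

mode=M_HALT action=led_on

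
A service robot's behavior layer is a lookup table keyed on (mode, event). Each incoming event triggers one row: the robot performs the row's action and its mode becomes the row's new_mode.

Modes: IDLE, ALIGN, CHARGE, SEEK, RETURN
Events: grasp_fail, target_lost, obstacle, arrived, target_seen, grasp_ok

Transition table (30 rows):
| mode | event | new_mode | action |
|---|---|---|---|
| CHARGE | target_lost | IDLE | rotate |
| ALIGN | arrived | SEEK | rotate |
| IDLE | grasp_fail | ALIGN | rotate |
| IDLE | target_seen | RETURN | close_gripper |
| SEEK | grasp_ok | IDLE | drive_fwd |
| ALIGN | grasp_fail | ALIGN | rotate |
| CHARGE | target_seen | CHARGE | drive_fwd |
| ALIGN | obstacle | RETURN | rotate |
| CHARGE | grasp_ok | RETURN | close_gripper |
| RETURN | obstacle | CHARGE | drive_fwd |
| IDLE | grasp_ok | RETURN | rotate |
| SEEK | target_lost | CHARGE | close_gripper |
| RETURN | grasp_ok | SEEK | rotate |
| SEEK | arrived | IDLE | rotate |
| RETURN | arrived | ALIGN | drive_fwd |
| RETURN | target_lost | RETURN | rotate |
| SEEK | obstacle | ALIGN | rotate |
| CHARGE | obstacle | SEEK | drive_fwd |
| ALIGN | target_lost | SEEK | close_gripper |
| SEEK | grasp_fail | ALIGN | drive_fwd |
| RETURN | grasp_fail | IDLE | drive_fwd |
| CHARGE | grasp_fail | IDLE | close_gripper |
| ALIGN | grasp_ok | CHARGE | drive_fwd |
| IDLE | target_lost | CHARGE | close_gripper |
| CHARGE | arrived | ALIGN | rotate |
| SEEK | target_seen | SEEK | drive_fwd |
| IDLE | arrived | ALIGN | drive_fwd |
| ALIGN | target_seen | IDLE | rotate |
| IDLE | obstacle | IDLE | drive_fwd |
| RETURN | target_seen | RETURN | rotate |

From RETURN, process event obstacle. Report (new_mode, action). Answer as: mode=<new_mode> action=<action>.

current mode = RETURN; filter table to that mode:
  (RETURN, obstacle) → (CHARGE, drive_fwd)  ← event matches
  (RETURN, grasp_ok) → (SEEK, rotate)
  (RETURN, arrived) → (ALIGN, drive_fwd)
  (RETURN, target_lost) → (RETURN, rotate)
  (RETURN, grasp_fail) → (IDLE, drive_fwd)
  (RETURN, target_seen) → (RETURN, rotate)
event = obstacle selects (CHARGE, drive_fwd)

mode=CHARGE action=drive_fwd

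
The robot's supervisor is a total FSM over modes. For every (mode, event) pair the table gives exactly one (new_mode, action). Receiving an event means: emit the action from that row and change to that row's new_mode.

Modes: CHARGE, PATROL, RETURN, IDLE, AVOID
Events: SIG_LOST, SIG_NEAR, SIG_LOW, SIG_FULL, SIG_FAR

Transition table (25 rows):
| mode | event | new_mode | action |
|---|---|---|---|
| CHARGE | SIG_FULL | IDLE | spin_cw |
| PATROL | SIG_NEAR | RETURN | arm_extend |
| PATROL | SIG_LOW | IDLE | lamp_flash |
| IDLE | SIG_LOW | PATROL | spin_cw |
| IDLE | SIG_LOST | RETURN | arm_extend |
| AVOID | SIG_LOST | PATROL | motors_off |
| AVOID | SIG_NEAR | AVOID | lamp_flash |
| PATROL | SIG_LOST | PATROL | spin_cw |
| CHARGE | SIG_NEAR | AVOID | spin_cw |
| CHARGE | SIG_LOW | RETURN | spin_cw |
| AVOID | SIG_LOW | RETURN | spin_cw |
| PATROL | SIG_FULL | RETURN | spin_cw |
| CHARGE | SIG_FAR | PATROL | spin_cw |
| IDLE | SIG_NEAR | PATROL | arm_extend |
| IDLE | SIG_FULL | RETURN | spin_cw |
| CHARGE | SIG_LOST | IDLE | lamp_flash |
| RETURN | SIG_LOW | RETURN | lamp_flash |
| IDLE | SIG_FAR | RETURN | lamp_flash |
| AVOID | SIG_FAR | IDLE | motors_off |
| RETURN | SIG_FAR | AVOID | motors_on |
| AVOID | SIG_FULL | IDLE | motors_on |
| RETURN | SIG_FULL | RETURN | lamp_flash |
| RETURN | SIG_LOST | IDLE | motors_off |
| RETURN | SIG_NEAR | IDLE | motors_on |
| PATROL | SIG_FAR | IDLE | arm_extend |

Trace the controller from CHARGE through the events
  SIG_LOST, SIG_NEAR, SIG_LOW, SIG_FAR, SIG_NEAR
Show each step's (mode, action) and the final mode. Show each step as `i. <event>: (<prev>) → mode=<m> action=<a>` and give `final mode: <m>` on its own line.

final mode: IDLE

1. SIG_LOST: (CHARGE) → mode=IDLE action=lamp_flash
2. SIG_NEAR: (IDLE) → mode=PATROL action=arm_extend
3. SIG_LOW: (PATROL) → mode=IDLE action=lamp_flash
4. SIG_FAR: (IDLE) → mode=RETURN action=lamp_flash
5. SIG_NEAR: (RETURN) → mode=IDLE action=motors_on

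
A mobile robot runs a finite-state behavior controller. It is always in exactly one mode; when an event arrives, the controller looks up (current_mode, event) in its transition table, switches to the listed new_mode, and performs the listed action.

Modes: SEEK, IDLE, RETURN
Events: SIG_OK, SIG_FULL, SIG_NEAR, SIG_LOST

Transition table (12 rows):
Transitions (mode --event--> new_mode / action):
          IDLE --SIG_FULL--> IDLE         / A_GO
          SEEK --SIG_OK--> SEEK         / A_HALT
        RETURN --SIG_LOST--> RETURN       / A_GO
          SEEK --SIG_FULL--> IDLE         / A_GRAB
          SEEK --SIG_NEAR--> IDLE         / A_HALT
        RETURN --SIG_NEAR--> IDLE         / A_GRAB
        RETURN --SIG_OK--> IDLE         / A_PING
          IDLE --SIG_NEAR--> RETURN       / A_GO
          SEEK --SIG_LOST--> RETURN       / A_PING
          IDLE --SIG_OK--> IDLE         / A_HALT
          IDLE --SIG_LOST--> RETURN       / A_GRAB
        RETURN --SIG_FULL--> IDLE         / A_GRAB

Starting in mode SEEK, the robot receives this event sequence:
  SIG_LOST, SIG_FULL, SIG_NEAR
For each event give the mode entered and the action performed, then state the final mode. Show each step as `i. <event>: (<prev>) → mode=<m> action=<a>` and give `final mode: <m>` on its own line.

1. SIG_LOST: (SEEK) → mode=RETURN action=A_PING
2. SIG_FULL: (RETURN) → mode=IDLE action=A_GRAB
3. SIG_NEAR: (IDLE) → mode=RETURN action=A_GO

final mode: RETURN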